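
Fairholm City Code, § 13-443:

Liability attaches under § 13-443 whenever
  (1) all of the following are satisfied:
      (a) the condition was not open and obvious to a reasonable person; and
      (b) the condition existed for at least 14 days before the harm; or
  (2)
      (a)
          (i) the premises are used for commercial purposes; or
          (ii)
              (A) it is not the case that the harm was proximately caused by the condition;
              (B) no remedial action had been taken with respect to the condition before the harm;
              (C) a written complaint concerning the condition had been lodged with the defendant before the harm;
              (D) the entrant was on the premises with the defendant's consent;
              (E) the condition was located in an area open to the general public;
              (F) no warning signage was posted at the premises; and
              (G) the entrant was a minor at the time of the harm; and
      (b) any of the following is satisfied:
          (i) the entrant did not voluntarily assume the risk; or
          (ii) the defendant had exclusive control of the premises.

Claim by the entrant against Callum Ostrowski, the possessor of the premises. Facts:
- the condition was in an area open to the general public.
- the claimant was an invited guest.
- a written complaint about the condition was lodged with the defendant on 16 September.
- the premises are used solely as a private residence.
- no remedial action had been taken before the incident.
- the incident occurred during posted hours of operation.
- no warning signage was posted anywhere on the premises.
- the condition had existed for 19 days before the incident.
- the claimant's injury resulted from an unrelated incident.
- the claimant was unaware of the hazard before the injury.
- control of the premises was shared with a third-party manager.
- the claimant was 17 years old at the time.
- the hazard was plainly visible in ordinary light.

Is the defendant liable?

Yes — liable.

(a) not open/obvious — not met.
(b) condition ≥14 days old — holds.
(1): F AND T → false.
(i) commercial use — not met.
(A) not (proximate cause) — satisfied.
(B) no remedial action — holds.
(C) complaint lodged — holds.
(D) consent to enter — holds.
(E) public area — holds.
(F) no signage posted — holds.
(G) entrant a minor — met.
(ii) = T AND T AND T AND T AND T AND T AND T = true.
(a): F OR T → true.
(i) no assumed risk — satisfied.
(ii) exclusive control — not satisfied.
So (b) is satisfied (T OR F).
(2): T AND T → true.
So Overall is satisfied (F OR T).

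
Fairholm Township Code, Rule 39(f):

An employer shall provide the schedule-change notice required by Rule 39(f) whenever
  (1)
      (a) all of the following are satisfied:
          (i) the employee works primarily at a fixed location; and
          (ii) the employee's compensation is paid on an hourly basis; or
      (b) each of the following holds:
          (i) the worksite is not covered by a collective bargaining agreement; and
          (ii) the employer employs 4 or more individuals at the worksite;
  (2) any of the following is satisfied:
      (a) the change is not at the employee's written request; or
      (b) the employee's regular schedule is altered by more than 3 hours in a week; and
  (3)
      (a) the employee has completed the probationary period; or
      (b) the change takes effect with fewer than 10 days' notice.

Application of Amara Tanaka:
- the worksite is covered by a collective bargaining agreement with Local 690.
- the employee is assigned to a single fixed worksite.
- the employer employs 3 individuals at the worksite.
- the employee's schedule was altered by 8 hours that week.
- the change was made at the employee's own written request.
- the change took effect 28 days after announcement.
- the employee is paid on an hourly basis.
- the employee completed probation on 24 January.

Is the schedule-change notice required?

Yes — required.

(i) fixed location — met.
(ii) hourly-paid — holds.
(a) = T AND T = true.
(i) no CBA — not satisfied.
(ii) ≥ 4 at site — fails.
(b): F AND F → false.
(1) = T OR F = true.
(a) not employee-requested — not satisfied.
(b) schedule shift > 3h — holds.
So (2) is satisfied (F OR T).
(a) past probation — met.
(b) < 10 days' notice — fails.
So (3) is satisfied (T OR F).
Overall = T AND T AND T = true.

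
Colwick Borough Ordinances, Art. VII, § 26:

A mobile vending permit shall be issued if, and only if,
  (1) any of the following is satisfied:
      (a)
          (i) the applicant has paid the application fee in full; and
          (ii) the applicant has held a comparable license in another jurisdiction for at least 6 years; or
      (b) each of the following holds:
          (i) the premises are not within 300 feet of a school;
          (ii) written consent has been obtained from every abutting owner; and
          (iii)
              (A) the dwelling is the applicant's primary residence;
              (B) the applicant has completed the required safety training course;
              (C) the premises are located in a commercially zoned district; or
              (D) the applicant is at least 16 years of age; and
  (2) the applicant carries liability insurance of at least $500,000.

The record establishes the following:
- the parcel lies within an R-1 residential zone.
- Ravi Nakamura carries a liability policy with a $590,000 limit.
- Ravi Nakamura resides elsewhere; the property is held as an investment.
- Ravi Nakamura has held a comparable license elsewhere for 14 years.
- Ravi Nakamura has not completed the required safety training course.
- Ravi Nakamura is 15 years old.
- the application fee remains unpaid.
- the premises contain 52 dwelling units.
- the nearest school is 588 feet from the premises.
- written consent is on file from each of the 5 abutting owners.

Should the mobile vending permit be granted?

No — denied.

(i) fee paid — not met.
(ii) prior license ≥ 6 yr — met.
(a) = F AND T = false.
(i) ≥300 ft from school — holds.
(ii) all abutters consent — satisfied.
(A) primary residence — not met.
(B) safety training — not satisfied.
(C) commercially zoned — not satisfied.
(D) age ≥ 16 — not satisfied.
(iii) = F OR F OR F OR F = false.
(b): T AND T AND F → false.
(1) = F OR F = false.
(2) insurance ≥ $500,000 — met.
Overall = F AND T = false.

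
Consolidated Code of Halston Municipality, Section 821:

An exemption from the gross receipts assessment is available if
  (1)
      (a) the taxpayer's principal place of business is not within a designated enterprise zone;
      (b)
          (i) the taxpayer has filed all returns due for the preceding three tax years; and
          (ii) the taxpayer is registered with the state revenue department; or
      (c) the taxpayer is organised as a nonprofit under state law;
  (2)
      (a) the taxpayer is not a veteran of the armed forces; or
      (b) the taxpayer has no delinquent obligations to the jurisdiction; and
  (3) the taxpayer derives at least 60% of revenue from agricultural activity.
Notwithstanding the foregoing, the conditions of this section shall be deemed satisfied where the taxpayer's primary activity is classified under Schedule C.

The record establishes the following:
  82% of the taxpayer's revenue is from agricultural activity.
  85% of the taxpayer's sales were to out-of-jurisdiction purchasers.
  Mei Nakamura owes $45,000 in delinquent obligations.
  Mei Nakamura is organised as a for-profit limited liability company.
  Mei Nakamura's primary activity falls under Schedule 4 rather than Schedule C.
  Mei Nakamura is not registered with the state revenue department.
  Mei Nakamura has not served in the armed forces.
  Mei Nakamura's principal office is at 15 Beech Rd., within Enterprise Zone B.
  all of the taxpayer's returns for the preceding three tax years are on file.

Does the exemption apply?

(a) not (in enterprise zone) — not met.
(i) returns current — satisfied.
(ii) state-registered — fails.
(b) = T AND F = false.
(c) nonprofit — fails.
(1): F OR F OR F → false.
(a) not (veteran) — holds.
(b) no delinquency — not met.
So (2) is satisfied (T OR F).
(3) ≥60% agricultural — satisfied.
So Overall is not satisfied (F AND T AND T).
Exception (Schedule C activity) — not satisfied.
Result: main false OR exception false → false.

No — not exempt.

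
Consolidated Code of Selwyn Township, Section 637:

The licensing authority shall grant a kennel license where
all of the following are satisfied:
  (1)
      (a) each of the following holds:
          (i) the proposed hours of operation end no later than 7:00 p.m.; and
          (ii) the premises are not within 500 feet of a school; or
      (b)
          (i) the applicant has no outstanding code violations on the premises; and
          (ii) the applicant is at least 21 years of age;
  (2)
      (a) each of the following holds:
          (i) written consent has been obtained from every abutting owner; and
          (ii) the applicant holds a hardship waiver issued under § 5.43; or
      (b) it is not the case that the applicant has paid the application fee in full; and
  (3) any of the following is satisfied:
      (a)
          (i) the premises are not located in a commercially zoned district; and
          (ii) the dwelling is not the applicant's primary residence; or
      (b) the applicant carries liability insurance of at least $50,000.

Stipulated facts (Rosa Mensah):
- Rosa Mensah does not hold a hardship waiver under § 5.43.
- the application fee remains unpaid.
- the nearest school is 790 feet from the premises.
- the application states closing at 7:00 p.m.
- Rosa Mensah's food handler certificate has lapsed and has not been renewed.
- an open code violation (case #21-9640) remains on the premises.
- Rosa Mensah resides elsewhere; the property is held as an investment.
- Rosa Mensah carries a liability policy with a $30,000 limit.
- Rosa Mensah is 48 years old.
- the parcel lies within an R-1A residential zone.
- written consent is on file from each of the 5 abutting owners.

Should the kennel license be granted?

(i) closes by 7 p.m. — satisfied.
(ii) ≥500 ft from school — satisfied.
(a) = T AND T = true.
(i) no code violations — not met.
(ii) age ≥ 21 — holds.
(b) = F AND T = false.
(1): T OR F → true.
(i) all abutters consent — holds.
(ii) hardship waiver — fails.
(a): T AND F → false.
(b) not (fee paid) — satisfied.
(2) = F OR T = true.
(i) not (commercially zoned) — holds.
(ii) not (primary residence) — holds.
So (a) is satisfied (T AND T).
(b) insurance ≥ $50,000 — not satisfied.
So (3) is satisfied (T OR F).
So Overall is satisfied (T AND T AND T).

Yes — granted.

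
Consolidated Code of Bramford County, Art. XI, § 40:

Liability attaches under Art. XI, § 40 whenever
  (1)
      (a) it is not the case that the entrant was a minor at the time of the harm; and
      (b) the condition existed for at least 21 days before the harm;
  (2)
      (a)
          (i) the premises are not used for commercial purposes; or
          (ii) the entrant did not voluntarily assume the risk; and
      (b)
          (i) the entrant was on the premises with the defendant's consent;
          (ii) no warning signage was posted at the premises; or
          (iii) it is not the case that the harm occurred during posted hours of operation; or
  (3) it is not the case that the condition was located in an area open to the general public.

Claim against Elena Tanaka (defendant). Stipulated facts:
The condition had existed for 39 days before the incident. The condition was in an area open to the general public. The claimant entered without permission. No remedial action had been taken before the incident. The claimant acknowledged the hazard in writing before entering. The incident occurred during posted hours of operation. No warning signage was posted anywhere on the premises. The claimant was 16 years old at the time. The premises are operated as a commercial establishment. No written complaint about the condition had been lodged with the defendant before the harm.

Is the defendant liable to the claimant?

No — not liable.

(a) not (entrant a minor) — not met.
(b) condition ≥21 days old — holds.
So (1) is not satisfied (F AND T).
(i) not (commercial use) — fails.
(ii) no assumed risk — not satisfied.
So (a) is not satisfied (F OR F).
(i) consent to enter — fails.
(ii) no signage posted — met.
(iii) not (during posted hours) — not satisfied.
(b): F OR T OR F → true.
So (2) is not satisfied (F AND T).
(3) not (public area) — fails.
Overall = F OR F OR F = false.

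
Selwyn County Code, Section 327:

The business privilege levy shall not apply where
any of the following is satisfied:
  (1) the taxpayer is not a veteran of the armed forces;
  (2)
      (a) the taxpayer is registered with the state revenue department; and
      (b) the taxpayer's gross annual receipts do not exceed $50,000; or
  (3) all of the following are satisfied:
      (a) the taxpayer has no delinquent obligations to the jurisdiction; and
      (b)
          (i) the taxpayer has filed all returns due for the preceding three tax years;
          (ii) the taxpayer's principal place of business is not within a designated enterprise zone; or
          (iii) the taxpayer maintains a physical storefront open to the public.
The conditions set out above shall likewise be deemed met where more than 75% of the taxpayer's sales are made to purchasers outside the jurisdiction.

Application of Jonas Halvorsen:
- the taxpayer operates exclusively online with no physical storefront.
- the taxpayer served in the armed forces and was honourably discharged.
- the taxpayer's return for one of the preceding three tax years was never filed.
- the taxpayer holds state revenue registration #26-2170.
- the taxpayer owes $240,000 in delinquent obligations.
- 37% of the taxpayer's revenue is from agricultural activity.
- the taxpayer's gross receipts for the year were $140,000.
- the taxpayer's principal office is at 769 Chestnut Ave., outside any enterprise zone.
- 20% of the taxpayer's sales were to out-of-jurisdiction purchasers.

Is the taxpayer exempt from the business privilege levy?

(1) not (veteran) — not met.
(a) state-registered — met.
(b) receipts ≤ $50,000 — not satisfied.
(2) = T AND F = false.
(a) no delinquency — not satisfied.
(i) returns current — not satisfied.
(ii) not (in enterprise zone) — satisfied.
(iii) has storefront — not satisfied.
(b) = F OR T OR F = true.
(3): F AND T → false.
Overall: F OR F OR F → false.
Exception (>75% out-of-jur. sales) — not satisfied.
Result: main false OR exception false → false.

No — not exempt.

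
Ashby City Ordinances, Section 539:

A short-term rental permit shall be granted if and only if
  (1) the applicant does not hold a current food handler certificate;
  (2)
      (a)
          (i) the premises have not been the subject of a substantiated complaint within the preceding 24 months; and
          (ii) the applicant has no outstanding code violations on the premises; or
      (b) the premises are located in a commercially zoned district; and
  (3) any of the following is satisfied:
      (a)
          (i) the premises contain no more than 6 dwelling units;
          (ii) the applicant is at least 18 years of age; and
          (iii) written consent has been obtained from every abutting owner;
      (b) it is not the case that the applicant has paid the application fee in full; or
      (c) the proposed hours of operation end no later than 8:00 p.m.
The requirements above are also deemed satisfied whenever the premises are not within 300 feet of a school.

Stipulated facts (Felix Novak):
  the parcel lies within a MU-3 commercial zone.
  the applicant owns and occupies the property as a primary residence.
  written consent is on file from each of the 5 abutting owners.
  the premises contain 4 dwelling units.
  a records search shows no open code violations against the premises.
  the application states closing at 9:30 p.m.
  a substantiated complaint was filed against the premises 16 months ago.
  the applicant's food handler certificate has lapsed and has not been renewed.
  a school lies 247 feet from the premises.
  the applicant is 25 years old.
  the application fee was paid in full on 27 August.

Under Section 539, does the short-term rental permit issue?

(1) not (food handler cert.) — satisfied.
(i) no complaint in 24 mo. — fails.
(ii) no code violations — satisfied.
(a): F AND T → false.
(b) commercially zoned — holds.
(2): F OR T → true.
(i) ≤ 6 units — satisfied.
(ii) age ≥ 18 — holds.
(iii) all abutters consent — satisfied.
(a) = T AND T AND T = true.
(b) not (fee paid) — not met.
(c) closes by 8 p.m. — not satisfied.
So (3) is satisfied (T OR F OR F).
Overall = T AND T AND T = true.
Exception (≥300 ft from school) — not satisfied.
Result: main true OR exception false → true.

Yes — granted.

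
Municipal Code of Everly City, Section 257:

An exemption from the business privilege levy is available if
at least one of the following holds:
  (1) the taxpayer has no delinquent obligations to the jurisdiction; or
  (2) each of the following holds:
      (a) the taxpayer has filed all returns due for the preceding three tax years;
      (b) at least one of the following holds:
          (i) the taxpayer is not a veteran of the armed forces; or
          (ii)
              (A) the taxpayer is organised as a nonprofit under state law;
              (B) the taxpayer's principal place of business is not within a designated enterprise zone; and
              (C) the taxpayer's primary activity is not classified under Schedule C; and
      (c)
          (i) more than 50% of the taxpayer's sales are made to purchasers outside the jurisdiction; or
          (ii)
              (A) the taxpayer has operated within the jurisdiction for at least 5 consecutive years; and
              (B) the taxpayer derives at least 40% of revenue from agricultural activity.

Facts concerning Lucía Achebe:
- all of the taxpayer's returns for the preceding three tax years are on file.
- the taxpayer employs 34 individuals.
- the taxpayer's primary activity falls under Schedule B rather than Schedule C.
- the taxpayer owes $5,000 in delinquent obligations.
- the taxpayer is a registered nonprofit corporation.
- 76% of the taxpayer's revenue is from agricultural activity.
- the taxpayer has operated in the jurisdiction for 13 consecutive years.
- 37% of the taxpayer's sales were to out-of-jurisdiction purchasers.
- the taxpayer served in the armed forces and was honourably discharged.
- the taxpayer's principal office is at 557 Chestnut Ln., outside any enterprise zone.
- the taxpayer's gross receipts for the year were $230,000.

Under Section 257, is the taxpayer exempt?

(1) no delinquency — not satisfied.
(a) returns current — holds.
(i) not (veteran) — not met.
(A) nonprofit — holds.
(B) not (in enterprise zone) — met.
(C) not (Schedule C activity) — met.
(ii) = T AND T AND T = true.
(b): F OR T → true.
(i) >50% out-of-jur. sales — fails.
(A) ≥ 5 yrs in jurisdiction — holds.
(B) ≥40% agricultural — met.
So (ii) is satisfied (T AND T).
So (c) is satisfied (F OR T).
So (2) is satisfied (T AND T AND T).
Overall = F OR T = true.

Yes — exempt.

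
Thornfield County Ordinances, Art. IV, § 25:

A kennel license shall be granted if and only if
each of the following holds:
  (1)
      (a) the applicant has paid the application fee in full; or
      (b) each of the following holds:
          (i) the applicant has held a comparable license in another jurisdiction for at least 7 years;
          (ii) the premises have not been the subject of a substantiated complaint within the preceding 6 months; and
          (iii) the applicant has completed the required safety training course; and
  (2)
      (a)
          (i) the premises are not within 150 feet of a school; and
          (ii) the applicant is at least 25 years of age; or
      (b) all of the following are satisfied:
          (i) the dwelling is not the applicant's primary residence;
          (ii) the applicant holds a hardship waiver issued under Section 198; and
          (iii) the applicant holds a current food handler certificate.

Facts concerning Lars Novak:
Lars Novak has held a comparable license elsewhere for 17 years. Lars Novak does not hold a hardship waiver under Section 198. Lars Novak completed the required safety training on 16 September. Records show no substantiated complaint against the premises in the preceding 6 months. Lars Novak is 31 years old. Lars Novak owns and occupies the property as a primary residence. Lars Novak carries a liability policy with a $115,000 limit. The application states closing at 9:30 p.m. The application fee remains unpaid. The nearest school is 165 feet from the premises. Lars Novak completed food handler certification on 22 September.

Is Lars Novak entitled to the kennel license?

Yes — granted.

(a) fee paid — fails.
(i) prior license ≥ 7 yr — satisfied.
(ii) no complaint in 6 mo. — met.
(iii) safety training — satisfied.
So (b) is satisfied (T AND T AND T).
So (1) is satisfied (F OR T).
(i) ≥150 ft from school — satisfied.
(ii) age ≥ 25 — met.
(a): T AND T → true.
(i) not (primary residence) — fails.
(ii) hardship waiver — not met.
(iii) food handler cert. — satisfied.
(b) = F AND F AND T = false.
(2) = T OR F = true.
So Overall is satisfied (T AND T).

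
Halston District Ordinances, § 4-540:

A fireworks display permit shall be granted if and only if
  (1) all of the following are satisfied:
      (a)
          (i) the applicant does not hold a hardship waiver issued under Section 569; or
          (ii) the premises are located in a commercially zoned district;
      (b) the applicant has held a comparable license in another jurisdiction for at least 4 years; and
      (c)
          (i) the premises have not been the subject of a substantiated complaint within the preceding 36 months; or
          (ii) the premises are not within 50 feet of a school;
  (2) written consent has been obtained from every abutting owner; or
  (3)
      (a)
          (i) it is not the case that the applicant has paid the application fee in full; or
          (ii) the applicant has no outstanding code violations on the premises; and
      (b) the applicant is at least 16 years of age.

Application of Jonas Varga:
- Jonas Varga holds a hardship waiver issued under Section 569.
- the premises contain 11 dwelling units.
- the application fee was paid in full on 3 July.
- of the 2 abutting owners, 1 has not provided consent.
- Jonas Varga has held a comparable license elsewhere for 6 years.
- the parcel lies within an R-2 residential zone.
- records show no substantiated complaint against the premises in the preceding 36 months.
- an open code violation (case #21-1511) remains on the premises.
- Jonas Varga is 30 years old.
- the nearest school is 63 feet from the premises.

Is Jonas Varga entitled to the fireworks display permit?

(i) not (hardship waiver) — fails.
(ii) commercially zoned — not met.
(a) = F OR F = false.
(b) prior license ≥ 4 yr — met.
(i) no complaint in 36 mo. — met.
(ii) ≥50 ft from school — met.
So (c) is satisfied (T OR T).
(1): F AND T AND T → false.
(2) all abutters consent — fails.
(i) not (fee paid) — not met.
(ii) no code violations — fails.
(a) = F OR F = false.
(b) age ≥ 16 — satisfied.
(3) = F AND T = false.
Overall = F OR F OR F = false.

No — denied.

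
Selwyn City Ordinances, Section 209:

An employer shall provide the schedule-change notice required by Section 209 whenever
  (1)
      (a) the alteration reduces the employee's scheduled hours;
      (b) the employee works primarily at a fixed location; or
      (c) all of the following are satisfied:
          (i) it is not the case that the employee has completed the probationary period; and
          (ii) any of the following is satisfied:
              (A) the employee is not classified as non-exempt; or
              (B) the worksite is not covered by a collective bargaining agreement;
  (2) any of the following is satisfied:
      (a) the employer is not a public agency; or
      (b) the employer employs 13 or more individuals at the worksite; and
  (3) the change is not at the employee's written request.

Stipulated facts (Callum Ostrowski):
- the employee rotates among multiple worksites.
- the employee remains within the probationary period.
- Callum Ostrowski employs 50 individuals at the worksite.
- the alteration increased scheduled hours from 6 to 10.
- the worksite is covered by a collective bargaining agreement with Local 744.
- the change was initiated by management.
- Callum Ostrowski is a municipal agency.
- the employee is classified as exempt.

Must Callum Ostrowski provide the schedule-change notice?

(a) hours reduced — not met.
(b) fixed location — not met.
(i) not (past probation) — satisfied.
(A) not (non-exempt) — satisfied.
(B) no CBA — not met.
So (ii) is satisfied (T OR F).
(c) = T AND T = true.
(1): F OR F OR T → true.
(a) not (public agency) — fails.
(b) ≥ 13 at site — met.
(2) = F OR T = true.
(3) not employee-requested — holds.
Overall: T AND T AND T → true.

Yes — required.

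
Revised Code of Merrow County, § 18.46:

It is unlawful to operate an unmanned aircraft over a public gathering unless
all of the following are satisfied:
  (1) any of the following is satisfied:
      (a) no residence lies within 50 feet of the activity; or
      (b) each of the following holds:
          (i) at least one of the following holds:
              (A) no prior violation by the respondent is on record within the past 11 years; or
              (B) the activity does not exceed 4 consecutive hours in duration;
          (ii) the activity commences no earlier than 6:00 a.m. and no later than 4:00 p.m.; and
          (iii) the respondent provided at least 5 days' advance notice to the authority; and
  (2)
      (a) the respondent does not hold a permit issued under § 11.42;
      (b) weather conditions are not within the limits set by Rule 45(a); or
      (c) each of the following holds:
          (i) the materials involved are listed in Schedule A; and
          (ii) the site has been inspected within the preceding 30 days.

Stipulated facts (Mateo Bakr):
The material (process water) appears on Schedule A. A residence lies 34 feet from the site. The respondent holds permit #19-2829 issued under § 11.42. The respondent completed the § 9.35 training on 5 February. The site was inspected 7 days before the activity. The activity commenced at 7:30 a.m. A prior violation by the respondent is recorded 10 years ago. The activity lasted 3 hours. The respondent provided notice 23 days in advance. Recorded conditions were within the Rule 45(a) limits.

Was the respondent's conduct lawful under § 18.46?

(a) no residence in 50 ft — fails.
(A) no prior violation — fails.
(B) ≤ 4 hrs duration — satisfied.
(i): F OR T → true.
(ii) start within hours — holds.
(iii) ≥5 days' notice — met.
So (b) is satisfied (T AND T AND T).
(1) = F OR T = true.
(a) not (holds permit) — fails.
(b) not (weather ok) — not met.
(i) Schedule A material — holds.
(ii) site inspected — holds.
(c): T AND T → true.
So (2) is satisfied (F OR F OR T).
Overall: T AND T → true.

Yes — lawful.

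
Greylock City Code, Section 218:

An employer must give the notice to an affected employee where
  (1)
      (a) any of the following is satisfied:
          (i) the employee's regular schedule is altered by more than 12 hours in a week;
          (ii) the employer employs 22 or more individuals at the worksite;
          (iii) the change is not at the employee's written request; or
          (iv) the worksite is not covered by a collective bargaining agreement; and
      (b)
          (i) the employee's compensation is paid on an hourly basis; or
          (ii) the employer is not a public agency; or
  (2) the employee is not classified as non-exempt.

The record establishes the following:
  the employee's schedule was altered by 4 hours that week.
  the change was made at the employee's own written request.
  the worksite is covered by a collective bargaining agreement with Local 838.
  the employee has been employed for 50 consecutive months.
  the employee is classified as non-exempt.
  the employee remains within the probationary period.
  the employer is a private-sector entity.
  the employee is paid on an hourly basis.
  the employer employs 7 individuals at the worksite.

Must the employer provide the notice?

No — not required.

(i) schedule shift > 12h — fails.
(ii) ≥ 22 at site — not met.
(iii) not employee-requested — not met.
(iv) no CBA — not met.
(a) = F OR F OR F OR F = false.
(i) hourly-paid — met.
(ii) not (public agency) — satisfied.
(b) = T OR T = true.
So (1) is not satisfied (F AND T).
(2) not (non-exempt) — not satisfied.
Overall = F OR F = false.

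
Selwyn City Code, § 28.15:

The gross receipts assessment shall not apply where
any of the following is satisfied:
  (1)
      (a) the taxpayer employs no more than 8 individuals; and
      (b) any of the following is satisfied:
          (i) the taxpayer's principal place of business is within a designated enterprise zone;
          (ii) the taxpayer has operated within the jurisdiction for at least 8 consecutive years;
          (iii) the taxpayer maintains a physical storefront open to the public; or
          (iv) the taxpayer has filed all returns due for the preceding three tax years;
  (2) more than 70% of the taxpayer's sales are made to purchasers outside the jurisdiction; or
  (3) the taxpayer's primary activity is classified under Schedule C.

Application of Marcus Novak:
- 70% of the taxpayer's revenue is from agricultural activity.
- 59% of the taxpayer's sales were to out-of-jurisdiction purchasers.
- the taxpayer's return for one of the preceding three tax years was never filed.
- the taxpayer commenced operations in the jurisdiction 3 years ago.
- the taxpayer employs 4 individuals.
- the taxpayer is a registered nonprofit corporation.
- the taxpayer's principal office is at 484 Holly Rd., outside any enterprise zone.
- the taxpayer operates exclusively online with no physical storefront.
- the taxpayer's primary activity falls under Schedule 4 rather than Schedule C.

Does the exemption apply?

(a) ≤ 8 employees — satisfied.
(i) in enterprise zone — fails.
(ii) ≥ 8 yrs in jurisdiction — not met.
(iii) has storefront — not satisfied.
(iv) returns current — fails.
So (b) is not satisfied (F OR F OR F OR F).
So (1) is not satisfied (T AND F).
(2) >70% out-of-jur. sales — not met.
(3) Schedule C activity — not met.
Overall: F OR F OR F → false.

No — not exempt.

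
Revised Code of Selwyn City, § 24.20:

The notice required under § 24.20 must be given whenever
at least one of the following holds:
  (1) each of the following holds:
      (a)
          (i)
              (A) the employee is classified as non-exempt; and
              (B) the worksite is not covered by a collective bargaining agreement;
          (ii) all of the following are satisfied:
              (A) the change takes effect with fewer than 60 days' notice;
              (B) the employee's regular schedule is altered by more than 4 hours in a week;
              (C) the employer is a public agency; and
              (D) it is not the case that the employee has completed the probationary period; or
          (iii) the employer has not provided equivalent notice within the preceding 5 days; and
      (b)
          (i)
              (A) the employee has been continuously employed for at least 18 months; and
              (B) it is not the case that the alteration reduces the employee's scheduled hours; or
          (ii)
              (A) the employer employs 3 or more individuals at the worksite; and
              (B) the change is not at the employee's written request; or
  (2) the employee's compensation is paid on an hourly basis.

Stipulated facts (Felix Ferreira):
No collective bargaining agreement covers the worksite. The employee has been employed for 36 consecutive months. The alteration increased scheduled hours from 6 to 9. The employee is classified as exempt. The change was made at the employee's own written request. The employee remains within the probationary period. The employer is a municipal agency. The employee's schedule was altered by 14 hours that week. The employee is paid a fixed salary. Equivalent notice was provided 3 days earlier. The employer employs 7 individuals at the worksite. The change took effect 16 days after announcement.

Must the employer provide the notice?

Yes — required.

(A) non-exempt — not met.
(B) no CBA — holds.
So (i) is not satisfied (F AND T).
(A) < 60 days' notice — met.
(B) schedule shift > 4h — holds.
(C) public agency — holds.
(D) not (past probation) — satisfied.
(ii): T AND T AND T AND T → true.
(iii) no recent notice — fails.
So (a) is satisfied (F OR T OR F).
(A) tenure ≥ 18 mo. — met.
(B) not (hours reduced) — met.
(i) = T AND T = true.
(A) ≥ 3 at site — holds.
(B) not employee-requested — not met.
(ii) = T AND F = false.
(b): T OR F → true.
So (1) is satisfied (T AND T).
(2) hourly-paid — fails.
So Overall is satisfied (T OR F).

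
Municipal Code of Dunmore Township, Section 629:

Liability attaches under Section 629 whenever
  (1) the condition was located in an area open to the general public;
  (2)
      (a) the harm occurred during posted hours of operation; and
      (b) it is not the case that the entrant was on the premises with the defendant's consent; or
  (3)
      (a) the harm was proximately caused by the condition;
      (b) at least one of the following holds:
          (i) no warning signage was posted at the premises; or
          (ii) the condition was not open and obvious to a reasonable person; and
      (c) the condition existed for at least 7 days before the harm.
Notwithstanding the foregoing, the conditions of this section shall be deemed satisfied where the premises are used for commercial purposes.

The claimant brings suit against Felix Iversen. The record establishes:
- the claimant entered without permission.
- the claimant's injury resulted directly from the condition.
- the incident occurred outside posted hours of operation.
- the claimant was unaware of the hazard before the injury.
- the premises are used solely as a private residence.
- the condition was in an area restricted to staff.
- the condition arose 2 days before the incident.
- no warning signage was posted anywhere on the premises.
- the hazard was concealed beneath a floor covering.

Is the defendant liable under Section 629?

(1) public area — fails.
(a) during posted hours — not satisfied.
(b) not (consent to enter) — holds.
So (2) is not satisfied (F AND T).
(a) proximate cause — met.
(i) no signage posted — satisfied.
(ii) not open/obvious — satisfied.
(b): T OR T → true.
(c) condition ≥7 days old — not met.
So (3) is not satisfied (T AND T AND F).
Overall: F OR F OR F → false.
Exception (commercial use) — not satisfied.
Result: main false OR exception false → false.

No — not liable.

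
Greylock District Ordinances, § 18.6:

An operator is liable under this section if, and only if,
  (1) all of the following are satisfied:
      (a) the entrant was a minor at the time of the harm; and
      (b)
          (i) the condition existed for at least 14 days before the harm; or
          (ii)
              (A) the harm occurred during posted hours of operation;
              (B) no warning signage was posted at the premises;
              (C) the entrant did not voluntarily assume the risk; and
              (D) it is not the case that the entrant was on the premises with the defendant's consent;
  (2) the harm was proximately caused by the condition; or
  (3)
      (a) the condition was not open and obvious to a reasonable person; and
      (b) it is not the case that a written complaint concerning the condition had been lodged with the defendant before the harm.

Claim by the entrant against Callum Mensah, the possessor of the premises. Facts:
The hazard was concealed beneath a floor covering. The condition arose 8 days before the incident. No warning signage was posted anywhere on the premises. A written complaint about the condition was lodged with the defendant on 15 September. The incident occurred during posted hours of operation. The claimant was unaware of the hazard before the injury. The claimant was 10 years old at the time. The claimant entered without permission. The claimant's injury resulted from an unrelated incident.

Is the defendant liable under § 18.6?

(a) entrant a minor — satisfied.
(i) condition ≥14 days old — not satisfied.
(A) during posted hours — satisfied.
(B) no signage posted — holds.
(C) no assumed risk — met.
(D) not (consent to enter) — met.
So (ii) is satisfied (T AND T AND T AND T).
So (b) is satisfied (F OR T).
So (1) is satisfied (T AND T).
(2) proximate cause — not satisfied.
(a) not open/obvious — met.
(b) not (complaint lodged) — not satisfied.
So (3) is not satisfied (T AND F).
Overall: T OR F OR F → true.

Yes — liable.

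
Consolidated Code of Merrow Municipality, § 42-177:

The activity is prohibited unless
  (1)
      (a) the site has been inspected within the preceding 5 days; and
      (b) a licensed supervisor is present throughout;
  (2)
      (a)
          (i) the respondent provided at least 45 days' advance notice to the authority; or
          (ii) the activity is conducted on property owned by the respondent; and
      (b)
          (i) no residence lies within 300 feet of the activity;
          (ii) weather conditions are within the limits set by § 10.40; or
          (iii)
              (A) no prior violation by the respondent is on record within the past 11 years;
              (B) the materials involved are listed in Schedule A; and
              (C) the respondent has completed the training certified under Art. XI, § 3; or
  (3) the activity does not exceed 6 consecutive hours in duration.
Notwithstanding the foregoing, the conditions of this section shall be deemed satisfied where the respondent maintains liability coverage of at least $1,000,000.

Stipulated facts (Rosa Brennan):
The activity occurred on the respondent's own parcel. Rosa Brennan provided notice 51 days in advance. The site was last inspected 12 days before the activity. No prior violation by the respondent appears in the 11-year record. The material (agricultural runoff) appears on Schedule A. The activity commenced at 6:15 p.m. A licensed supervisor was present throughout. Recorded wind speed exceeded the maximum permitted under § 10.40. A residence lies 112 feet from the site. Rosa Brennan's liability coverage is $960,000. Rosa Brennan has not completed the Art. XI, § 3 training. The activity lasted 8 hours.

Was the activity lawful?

(a) site inspected — fails.
(b) supervisor present — holds.
(1): F AND T → false.
(i) ≥45 days' notice — met.
(ii) own property — satisfied.
So (a) is satisfied (T OR T).
(i) no residence in 300 ft — fails.
(ii) weather ok — fails.
(A) no prior violation — holds.
(B) Schedule A material — met.
(C) training certified — not satisfied.
(iii) = T AND T AND F = false.
(b): F OR F OR F → false.
(2): T AND F → false.
(3) ≤ 6 hrs duration — not satisfied.
So Overall is not satisfied (F OR F OR F).
Exception (coverage ≥ $1,000,000) — not satisfied.
Result: main false OR exception false → false.

No — unlawful.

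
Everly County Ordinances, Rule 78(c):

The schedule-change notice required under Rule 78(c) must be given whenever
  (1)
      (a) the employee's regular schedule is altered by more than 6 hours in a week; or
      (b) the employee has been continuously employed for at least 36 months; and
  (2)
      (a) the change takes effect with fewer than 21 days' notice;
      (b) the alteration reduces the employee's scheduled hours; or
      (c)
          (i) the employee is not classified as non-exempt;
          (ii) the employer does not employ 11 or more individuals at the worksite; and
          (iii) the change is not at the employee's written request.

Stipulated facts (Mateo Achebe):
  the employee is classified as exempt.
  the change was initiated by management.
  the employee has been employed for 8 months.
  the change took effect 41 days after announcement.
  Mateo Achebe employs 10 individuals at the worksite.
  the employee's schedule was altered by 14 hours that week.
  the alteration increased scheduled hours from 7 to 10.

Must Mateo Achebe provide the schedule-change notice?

(a) schedule shift > 6h — satisfied.
(b) tenure ≥ 36 mo. — not satisfied.
(1) = T OR F = true.
(a) < 21 days' notice — not met.
(b) hours reduced — not met.
(i) not (non-exempt) — holds.
(ii) not (≥ 11 at site) — met.
(iii) not employee-requested — met.
So (c) is satisfied (T AND T AND T).
(2) = F OR F OR T = true.
So Overall is satisfied (T AND T).

Yes — required.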